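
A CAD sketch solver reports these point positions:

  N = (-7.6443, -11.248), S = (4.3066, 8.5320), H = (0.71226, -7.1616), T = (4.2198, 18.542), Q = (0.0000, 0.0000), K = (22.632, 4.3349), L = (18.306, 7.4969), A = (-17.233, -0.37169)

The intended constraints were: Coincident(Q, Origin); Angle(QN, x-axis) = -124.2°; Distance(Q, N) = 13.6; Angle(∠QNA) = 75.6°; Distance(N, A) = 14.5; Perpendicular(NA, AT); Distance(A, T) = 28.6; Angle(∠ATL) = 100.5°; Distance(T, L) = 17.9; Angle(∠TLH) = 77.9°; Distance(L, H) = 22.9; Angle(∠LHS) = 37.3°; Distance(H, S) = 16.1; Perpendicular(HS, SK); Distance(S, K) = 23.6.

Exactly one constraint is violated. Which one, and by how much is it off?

Distance(S, K) = 23.6 — off by 4.80.

Q = (0.00, 0.00) ✓; QN at -124.2° ✓; |QN| = 13.60 ✓; ∠QNA = 75.60° ✓; |NA| = 14.50 ✓; ∠(NA, AT) = 90.00° ✓; |AT| = 28.60 ✓; ∠ATL = 100.5° ✓; |TL| = 17.90 ✓; ∠TLH = 77.90° ✓; |LH| = 22.90 ✓; ∠LHS = 37.30° ✓; |HS| = 16.10 ✓; ∠(HS, SK) = 90.00° ✓; |SK| = 18.80 ✗.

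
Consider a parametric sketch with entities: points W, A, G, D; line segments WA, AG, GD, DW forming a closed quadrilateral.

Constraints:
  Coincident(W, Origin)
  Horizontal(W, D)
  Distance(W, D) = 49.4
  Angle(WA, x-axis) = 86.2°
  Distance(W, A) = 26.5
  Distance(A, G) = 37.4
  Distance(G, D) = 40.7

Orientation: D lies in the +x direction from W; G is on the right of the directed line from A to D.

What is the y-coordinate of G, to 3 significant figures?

-10.0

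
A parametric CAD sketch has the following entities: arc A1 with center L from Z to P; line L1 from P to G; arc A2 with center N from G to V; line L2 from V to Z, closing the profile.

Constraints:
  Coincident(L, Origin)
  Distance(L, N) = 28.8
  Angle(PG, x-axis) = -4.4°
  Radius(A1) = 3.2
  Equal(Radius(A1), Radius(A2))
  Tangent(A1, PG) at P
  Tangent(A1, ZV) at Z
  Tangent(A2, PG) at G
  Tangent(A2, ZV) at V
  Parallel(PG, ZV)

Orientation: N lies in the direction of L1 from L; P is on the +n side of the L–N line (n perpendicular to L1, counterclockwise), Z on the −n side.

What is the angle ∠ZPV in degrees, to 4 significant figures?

77.47°

The slot axis is L1's direction at -4.4°, so u = (cos -4.4°, sin -4.4°) = (0.9971, -0.07672) and n = (−sin -4.4°, cos -4.4°) = (0.07672, 0.9971). L is at the origin and N lies 28.8 along u from L, so N = 28.8·u = (28.72, -2.210). Tangency of A1 to both parallel lines with radius 3.2 puts P and Z at L ± 3.2·n: P = (0.2455, 3.191), Z = (-0.2455, -3.191). Equal radii place G and V the same way about N: G = N + 3.2·n = (28.96, 0.9811), V = N − 3.2·n = (28.47, -5.400). Then cos ∠ZPV = PZ·PV / (|PZ||PV|), giving 77.47°.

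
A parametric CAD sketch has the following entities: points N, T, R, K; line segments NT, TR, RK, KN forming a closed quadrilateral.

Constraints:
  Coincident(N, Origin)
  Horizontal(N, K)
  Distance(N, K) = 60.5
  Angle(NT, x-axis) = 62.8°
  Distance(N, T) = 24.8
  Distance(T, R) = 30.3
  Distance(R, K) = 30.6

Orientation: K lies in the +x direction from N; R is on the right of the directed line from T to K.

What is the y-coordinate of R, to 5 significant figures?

-1.8464

N is at the origin; N and K share the same y with |NK| = 60.5 and K in +x, so K = (60.5, 0). NT runs at 62.8° with |NT| = 24.8, so T = (11.336, 22.058). R is determined by |TR| = 30.3 and |RK| = 30.6 together: it lies at the intersection of circle(T, 30.3) and circle(K, 30.6). With |TK| = 53.885, the foot of the radical line on TK is 26.773 from T and the perpendicular offset is √(30.3² − 26.773²) = 14.188. Taking the right-of-TK solution: R = (29.956, -1.8464).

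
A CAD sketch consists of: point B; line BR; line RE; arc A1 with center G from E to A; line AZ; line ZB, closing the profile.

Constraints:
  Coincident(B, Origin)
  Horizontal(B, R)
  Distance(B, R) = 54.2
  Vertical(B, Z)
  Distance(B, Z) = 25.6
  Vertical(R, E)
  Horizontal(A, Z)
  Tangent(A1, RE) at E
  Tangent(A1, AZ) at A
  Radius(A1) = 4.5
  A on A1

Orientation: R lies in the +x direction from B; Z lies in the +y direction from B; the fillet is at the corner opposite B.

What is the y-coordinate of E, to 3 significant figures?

21.1

B is at the origin; BR is horizontal with |BR| = 54.2 and R on the +x side, so R = (54.2, 0.00). B and Z share the same x with |BZ| = 25.6 and Z on the +y side, so Z = (0.00, 25.6). The virtual corner opposite B is at (54.2, 25.6). The tangent condition forces GE to be normal to RE and the tangent condition forces GA to be normal to AZ, with radius 4.5, so the center G sits 4.5 in from both sides at G = (49.7, 21.1). That places the tangent points at E = (54.2, 21.1) on RE and A = (49.7, 25.6) on AZ. So E.y = 21.1.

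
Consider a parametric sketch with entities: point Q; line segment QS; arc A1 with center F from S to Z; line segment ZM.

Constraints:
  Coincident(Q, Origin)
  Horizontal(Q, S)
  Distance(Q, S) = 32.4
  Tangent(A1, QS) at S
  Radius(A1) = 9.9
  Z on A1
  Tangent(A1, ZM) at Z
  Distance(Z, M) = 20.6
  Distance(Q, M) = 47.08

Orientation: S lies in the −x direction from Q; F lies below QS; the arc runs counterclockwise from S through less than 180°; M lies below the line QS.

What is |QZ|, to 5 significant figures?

43.749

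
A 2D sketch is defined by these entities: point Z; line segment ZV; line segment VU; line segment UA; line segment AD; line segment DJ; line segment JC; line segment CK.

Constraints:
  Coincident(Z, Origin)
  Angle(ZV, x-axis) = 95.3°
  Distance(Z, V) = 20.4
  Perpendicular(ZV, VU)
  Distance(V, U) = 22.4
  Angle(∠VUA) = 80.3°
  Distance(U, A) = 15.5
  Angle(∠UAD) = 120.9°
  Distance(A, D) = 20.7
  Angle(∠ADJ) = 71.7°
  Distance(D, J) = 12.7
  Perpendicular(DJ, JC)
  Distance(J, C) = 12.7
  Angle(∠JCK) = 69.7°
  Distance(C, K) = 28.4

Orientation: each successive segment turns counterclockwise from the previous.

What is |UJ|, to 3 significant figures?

24.7

Z is at the origin; ZV runs at 95.3° with length 20.4, so V = (-1.88, 20.3). ZV is perpendicular to VU, so VU runs at -175°; with |VU| = 22.4, U = (-24.2, 18.2). ∠VUA = 80.3° gives UA at -75.0° from the x-axis; with |UA| = 15.5, A = (-20.2, 3.27). ∠UAD = 120.9° gives AD at -15.9° from the x-axis; with |AD| = 20.7, D = (-0.269, -2.40). ∠ADJ = 71.7° gives DJ at 92.4° from the x-axis; with |DJ| = 12.7, J = (-0.801, 10.3). Then |UJ| = |J − U| = 24.7.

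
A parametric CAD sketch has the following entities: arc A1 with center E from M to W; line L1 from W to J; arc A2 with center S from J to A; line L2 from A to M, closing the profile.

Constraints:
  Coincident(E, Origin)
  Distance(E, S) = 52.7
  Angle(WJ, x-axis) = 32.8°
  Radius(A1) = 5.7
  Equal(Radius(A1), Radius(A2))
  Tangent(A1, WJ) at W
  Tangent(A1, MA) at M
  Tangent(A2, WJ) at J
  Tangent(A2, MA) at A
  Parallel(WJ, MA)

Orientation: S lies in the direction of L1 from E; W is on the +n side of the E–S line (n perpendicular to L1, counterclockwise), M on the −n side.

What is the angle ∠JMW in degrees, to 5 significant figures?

77.794°

The slot axis is L1's direction at 32.8°, so u = (cos 32.8°, sin 32.8°) = (0.84057, 0.54171) and n = (−sin 32.8°, cos 32.8°) = (-0.54171, 0.84057). E is at the origin and S lies 52.7 along u from E, so S = 52.7·u = (44.298, 28.548). Tangency of A1 to both parallel lines with radius 5.7 puts W and M at E ± 5.7·n: W = (-3.0877, 4.7912), M = (3.0877, -4.7912). Equal radii place J and A the same way about S: J = S + 5.7·n = (41.210, 33.339), A = S − 5.7·n = (47.386, 23.757). Then cos ∠JMW = MJ·MW / (|MJ||MW|), giving 77.794°.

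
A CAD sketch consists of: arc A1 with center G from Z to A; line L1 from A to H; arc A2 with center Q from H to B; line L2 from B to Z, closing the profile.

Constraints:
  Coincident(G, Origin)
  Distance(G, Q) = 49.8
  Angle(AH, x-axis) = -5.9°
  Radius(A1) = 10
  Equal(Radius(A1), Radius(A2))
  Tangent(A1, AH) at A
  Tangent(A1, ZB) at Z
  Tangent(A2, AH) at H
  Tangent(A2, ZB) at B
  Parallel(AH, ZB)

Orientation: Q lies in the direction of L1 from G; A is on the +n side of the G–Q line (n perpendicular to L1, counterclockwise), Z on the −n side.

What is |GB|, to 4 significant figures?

50.79

The slot axis is L1's direction at -5.9°, so u = (cos -5.9°, sin -5.9°) = (0.9947, -0.1028) and n = (−sin -5.9°, cos -5.9°) = (0.1028, 0.9947). G is at the origin and Q lies 49.8 along u from G, so Q = 49.8·u = (49.54, -5.119). Tangency of A1 to both parallel lines with radius 10.0 puts A and Z at G ± 10.0·n: A = (1.028, 9.947), Z = (-1.028, -9.947). Equal radii place H and B the same way about Q: H = Q + 10.0·n = (50.56, 4.828), B = Q − 10.0·n = (48.51, -15.07). Then |GB| = |B − G| = 50.79.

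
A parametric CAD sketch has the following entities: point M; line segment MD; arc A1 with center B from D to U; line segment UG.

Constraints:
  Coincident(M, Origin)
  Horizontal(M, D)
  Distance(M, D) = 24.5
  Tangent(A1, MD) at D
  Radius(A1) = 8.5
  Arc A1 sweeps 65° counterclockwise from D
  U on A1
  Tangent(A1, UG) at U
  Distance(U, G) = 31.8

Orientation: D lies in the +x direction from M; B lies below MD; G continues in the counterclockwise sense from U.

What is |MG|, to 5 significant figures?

33.895

M is at the origin; MD is horizontal with |MD| = 24.5 and D on the +x side, so D = (24.500, 0.0000). A1 meets MD tangentially, so BD is at right angles to MD, so B = D + (0, -8.5) = (24.500, -8.5000). On A1, D sits at bearing 90° from B; a 65° counterclockwise sweep puts U at bearing 155°, so U = B + 8.5·(cos 155°, sin 155°) = (16.796, -4.9077). A1 meets UG tangentially, so BU is at right angles to UG, so UG runs along (−sin 155°, cos 155°); with |UG| = 31.8, G = (3.3571, -33.728). Then |MG| = |G − M| = 33.895.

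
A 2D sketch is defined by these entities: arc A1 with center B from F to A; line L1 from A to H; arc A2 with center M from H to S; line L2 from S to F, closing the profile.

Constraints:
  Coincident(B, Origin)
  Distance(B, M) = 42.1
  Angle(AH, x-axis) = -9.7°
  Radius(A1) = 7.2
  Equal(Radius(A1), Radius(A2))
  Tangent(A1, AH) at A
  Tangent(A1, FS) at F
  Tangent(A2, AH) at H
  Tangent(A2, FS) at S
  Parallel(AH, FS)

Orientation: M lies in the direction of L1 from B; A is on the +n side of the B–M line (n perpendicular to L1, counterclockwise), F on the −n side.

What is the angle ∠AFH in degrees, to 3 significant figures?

71.1°

Tangency of A1 to both parallel lines with radius 7.2 puts A and F at B ± 7.2·n: A = (1.21, 7.10), F = (-1.21, -7.10). Equal radii place H and S the same way about M: H = M + 7.2·n = (42.7, 0.00366), S = M − 7.2·n = (40.3, -14.2). Then cos ∠AFH = FA·FH / (|FA||FH|), giving 71.1°.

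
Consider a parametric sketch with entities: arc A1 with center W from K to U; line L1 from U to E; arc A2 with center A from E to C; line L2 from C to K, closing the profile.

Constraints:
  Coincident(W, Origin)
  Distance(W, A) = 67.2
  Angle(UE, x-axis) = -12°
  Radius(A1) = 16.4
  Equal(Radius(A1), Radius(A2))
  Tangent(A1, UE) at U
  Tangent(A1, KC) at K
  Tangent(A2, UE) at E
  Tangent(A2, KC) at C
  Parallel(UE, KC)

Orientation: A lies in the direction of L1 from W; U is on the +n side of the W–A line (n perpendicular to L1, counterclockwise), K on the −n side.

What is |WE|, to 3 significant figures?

69.2

Tangency of A1 to both parallel lines with radius 16.4 puts U and K at W ± 16.4·n: U = (3.41, 16.0), K = (-3.41, -16.0). Equal radii place E and C the same way about A: E = A + 16.4·n = (69.1, 2.07), C = A − 16.4·n = (62.3, -30.0). Then |WE| = |E − W| = 69.2.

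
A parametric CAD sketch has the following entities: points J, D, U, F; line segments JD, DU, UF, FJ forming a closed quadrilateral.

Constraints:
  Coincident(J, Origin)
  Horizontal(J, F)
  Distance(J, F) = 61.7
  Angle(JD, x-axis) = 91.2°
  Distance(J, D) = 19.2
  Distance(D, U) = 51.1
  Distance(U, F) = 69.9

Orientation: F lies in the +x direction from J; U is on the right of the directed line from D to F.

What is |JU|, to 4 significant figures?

31.91

Checks: |DU| = 51.10 ✓; |UF| = 69.90 ✓.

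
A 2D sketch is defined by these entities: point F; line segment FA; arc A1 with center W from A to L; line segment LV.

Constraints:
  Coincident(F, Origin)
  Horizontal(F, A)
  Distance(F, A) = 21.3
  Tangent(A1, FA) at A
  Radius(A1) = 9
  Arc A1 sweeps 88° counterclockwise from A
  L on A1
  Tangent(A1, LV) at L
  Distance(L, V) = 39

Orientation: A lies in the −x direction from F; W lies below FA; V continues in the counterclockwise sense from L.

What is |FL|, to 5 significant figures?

31.515

Since A1 is tangent to FA there, WA ⟂ FA, so W = A + (0, -9) = (-21.300, -9.0000). On A1, A sits at bearing 90° from W; an 88° counterclockwise sweep puts L at bearing 178°, so L = W + 9.0·(cos 178°, sin 178°) = (-30.295, -8.6859). Then |FL| = |L − F| = 31.515.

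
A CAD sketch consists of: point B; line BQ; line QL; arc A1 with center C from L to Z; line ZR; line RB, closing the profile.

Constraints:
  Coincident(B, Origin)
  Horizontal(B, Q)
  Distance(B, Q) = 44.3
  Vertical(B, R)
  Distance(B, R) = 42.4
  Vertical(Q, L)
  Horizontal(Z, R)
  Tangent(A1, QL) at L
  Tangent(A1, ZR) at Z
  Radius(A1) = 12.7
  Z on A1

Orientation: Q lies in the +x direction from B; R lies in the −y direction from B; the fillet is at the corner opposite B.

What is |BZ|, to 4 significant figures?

52.88

B is at the origin; BQ is horizontal with |BQ| = 44.3 and Q on the +x side, so Q = (44.30, 0.000). B and R share the same x with |BR| = 42.4 and R on the −y side, so R = (0.000, -42.40). The virtual corner opposite B is at (44.30, -42.40). The tangent condition forces CL to be normal to QL and the tangent condition forces CZ to be normal to ZR, with radius 12.7, so the center C sits 12.7 in from both sides at C = (31.60, -29.70). That places the tangent points at L = (44.30, -29.70) on QL and Z = (31.60, -42.40) on ZR. Then |BZ| = |Z − B| = 52.88.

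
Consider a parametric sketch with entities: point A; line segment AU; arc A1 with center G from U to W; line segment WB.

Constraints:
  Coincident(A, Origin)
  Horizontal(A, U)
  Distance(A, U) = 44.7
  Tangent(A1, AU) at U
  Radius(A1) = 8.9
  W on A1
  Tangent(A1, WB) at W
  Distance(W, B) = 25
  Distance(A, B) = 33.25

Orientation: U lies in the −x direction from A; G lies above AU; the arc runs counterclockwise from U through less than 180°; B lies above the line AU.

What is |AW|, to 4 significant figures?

37.64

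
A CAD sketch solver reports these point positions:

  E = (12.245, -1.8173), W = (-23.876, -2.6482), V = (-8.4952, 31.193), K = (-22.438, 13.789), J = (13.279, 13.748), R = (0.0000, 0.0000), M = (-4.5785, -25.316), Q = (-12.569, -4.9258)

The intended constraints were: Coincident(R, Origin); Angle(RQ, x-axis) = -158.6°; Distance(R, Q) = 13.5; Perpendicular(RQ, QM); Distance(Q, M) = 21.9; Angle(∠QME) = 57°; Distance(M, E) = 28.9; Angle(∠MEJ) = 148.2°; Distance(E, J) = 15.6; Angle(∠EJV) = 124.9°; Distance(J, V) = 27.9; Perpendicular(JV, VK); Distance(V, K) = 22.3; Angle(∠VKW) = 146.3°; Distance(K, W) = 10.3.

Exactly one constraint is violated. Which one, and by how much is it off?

Distance(K, W) = 10.3 — off by 6.20.

R = (0.00, 0.00) ✓; RQ at -158.6° ✓; |RQ| = 13.50 ✓; ∠(RQ, QM) = 90.00° ✓; |QM| = 21.90 ✓; ∠QME = 57.00° ✓; |ME| = 28.90 ✓; ∠MEJ = 148.2° ✓; |EJ| = 15.60 ✓; ∠EJV = 124.9° ✓; |JV| = 27.90 ✓; ∠(JV, VK) = 90.00° ✓; |VK| = 22.30 ✓; ∠VKW = 146.3° ✓; |KW| = 16.50 ✗.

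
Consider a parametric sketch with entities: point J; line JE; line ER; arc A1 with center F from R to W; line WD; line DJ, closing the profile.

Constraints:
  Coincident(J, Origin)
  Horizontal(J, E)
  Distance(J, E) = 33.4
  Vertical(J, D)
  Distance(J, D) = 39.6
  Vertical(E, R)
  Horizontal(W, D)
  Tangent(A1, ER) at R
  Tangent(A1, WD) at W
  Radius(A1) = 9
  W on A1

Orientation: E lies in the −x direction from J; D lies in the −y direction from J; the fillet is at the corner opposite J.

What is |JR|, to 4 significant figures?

45.30

J is at the origin; J and E share the same y with |JE| = 33.4 and E on the −x side, so E = (-33.40, 0.000). J and D share the same x with |JD| = 39.6 and D on the −y side, so D = (0.000, -39.60). The virtual corner opposite J is at (-33.40, -39.60). The tangent condition forces FR to be normal to ER and A1 meets WD tangentially, so FW is at right angles to WD, with radius 9.0, so the center F sits 9.0 in from both sides at F = (-24.40, -30.60). That places the tangent points at R = (-33.40, -30.60) on ER and W = (-24.40, -39.60) on WD. Then |JR| = |R − J| = 45.30.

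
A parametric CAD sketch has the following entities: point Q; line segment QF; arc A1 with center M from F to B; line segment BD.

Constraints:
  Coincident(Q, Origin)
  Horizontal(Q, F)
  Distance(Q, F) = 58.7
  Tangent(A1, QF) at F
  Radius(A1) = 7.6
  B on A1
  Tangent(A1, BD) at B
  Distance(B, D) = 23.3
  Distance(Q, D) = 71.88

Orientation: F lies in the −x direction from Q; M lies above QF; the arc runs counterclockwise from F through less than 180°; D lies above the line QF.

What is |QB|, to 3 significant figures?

53.5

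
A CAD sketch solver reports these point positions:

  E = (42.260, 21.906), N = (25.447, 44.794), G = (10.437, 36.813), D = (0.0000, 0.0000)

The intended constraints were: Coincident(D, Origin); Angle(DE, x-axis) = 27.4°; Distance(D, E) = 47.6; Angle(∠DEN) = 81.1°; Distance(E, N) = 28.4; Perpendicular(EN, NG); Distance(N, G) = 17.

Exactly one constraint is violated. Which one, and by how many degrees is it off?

Perpendicular(EN, NG) — off by 8.30°.

D = (0.00, 0.00) ✓; DE at 27.40° ✓; |DE| = 47.60 ✓; ∠DEN = 81.10° ✓; |EN| = 28.40 ✓; ∠(EN, NG) = 81.70° ✗; |NG| = 17.00 ✓.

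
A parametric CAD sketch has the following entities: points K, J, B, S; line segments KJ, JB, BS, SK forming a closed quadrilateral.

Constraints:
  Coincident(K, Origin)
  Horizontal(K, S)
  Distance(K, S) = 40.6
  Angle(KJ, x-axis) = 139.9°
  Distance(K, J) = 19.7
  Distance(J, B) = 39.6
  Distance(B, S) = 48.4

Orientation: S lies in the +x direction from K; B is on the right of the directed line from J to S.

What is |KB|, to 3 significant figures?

24.4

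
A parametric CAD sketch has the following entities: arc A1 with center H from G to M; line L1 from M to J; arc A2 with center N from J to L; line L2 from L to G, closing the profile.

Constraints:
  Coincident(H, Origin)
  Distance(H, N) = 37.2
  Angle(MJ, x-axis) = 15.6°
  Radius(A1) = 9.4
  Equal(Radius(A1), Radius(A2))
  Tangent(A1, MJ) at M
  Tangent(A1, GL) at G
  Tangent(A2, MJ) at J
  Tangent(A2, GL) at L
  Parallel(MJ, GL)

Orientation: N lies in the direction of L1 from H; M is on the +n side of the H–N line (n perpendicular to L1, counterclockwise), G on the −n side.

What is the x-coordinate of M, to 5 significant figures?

-2.5278

The slot axis is L1's direction at 15.6°, so u = (cos 15.6°, sin 15.6°) = (0.96316, 0.26892) and n = (−sin 15.6°, cos 15.6°) = (-0.26892, 0.96316). H is at the origin and N lies 37.2 along u from H, so N = 37.2·u = (35.830, 10.004). Tangency of A1 to both parallel lines with radius 9.4 puts M and G at H ± 9.4·n: M = (-2.5278, 9.0537), G = (2.5278, -9.0537). So M.x = -2.5278.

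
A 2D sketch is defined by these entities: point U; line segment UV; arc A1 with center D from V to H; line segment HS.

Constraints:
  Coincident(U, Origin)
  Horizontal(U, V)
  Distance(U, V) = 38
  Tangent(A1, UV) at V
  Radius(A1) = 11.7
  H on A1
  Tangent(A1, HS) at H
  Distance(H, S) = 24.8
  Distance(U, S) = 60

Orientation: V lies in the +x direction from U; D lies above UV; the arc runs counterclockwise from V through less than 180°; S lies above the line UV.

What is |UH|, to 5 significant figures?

51.315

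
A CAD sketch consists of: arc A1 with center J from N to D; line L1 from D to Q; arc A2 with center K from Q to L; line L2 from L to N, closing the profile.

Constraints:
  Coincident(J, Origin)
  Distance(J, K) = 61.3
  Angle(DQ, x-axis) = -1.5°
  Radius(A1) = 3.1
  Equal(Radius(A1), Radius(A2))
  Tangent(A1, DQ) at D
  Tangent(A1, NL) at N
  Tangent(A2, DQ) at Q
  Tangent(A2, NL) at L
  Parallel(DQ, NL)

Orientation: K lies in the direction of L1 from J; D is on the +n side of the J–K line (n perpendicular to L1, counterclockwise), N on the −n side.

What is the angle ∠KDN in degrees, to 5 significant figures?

87.105°

J is at the origin and K lies 61.3 along u from J, so K = 61.3·u = (61.279, -1.6046). Tangency of A1 to both parallel lines with radius 3.1 puts D and N at J ± 3.1·n: D = (0.081149, 3.0989), N = (-0.081149, -3.0989). Then cos ∠KDN = DK·DN / (|DK||DN|), giving 87.105°.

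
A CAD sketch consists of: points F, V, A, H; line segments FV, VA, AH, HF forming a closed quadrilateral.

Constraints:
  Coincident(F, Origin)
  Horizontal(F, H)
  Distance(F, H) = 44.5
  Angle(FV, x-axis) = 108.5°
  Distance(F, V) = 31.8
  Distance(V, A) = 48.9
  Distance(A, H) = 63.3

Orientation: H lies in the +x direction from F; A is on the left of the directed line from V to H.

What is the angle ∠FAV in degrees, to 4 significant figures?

26.32°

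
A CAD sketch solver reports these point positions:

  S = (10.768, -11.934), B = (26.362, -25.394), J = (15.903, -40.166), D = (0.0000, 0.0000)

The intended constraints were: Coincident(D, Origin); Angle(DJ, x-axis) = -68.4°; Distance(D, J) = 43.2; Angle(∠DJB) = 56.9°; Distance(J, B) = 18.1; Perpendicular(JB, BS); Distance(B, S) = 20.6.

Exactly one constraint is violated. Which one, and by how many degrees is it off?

Perpendicular(JB, BS) — off by 5.50°.

D = (0.00, 0.00) ✓; DJ at -68.40° ✓; |DJ| = 43.20 ✓; ∠DJB = 56.90° ✓; |JB| = 18.10 ✓; ∠(JB, BS) = 84.50° ✗; |BS| = 20.60 ✓.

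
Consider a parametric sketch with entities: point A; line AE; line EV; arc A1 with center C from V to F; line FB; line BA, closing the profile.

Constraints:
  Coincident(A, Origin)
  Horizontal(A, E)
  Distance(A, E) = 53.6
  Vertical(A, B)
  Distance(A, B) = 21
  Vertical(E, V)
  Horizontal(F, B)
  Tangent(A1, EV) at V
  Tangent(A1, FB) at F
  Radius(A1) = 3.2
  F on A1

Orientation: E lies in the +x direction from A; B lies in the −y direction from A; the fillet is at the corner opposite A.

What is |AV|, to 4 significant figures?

56.48

The virtual corner opposite A is at (53.60, -21.00). Since A1 is tangent to EV there, CV ⟂ EV and the tangent condition forces CF to be normal to FB, with radius 3.2, so the center C sits 3.2 in from both sides at C = (50.40, -17.80). That places the tangent points at V = (53.60, -17.80) on EV and F = (50.40, -21.00) on FB. Then |AV| = |V − A| = 56.48.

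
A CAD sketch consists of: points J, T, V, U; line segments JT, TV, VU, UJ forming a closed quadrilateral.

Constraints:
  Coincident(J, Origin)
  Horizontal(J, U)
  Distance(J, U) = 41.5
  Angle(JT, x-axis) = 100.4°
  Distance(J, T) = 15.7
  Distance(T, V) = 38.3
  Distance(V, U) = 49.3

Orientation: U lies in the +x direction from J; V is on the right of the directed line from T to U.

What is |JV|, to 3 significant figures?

23.0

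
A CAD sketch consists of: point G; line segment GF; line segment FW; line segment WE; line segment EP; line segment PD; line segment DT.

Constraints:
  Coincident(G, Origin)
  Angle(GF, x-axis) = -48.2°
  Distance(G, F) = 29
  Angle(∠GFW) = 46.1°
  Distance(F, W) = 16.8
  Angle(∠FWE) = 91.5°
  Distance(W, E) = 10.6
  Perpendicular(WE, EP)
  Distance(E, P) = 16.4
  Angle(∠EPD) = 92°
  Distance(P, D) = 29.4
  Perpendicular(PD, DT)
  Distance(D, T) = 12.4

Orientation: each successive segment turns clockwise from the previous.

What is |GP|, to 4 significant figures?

21.79

∠FWE = 91.5° gives WE at 89.40° from the x-axis; with |WE| = 10.6, E = (2.652, -10.40). WE ⟂ EP, so EP runs at -0.6000°; with |EP| = 16.4, P = (19.05, -10.58). Then |GP| = |P − G| = 21.79.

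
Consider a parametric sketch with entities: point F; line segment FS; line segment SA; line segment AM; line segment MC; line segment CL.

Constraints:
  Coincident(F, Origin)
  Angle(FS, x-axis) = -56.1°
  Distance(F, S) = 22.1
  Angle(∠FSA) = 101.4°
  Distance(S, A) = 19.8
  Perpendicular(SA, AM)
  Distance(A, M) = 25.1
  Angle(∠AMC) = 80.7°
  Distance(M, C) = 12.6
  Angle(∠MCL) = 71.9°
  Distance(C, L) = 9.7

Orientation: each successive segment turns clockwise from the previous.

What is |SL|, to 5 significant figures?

18.676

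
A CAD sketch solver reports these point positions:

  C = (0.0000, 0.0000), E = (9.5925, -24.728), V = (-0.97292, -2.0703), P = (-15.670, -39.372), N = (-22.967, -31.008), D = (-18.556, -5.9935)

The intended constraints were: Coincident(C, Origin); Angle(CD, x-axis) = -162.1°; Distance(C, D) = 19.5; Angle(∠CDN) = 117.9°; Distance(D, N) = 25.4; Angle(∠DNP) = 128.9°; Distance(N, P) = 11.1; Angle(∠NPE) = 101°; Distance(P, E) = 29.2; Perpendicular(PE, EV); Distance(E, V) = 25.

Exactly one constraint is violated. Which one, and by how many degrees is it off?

Perpendicular(PE, EV) — off by 5.10°.

C = (0.00, 0.00) ✓; CD at -162.1° ✓; |CD| = 19.50 ✓; ∠CDN = 117.9° ✓; |DN| = 25.40 ✓; ∠DNP = 128.9° ✓; |NP| = 11.10 ✓; ∠NPE = 101.0° ✓; |PE| = 29.20 ✓; ∠(PE, EV) = 84.90° ✗; |EV| = 25.00 ✓.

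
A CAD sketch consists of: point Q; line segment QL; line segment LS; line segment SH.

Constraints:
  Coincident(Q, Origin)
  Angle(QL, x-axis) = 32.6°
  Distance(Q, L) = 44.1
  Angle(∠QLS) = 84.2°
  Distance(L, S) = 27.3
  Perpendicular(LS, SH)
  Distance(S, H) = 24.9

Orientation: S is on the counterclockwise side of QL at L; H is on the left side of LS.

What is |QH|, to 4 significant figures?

29.70

Q is at the origin; QL runs at 32.6° with length 44.1, so L = 44.1·(cos 32.6°, sin 32.6°) = (37.15, 23.76). ∠QLS = 84.2°, so LS runs at 32.6° + (180° − 84.2°) = 128.4° from the x-axis; with |LS| = 27.3, S = L + 27.3·(cos 128.4°, sin 128.4°) = (20.19, 45.15). The perpendicularity gives SH at right angles to LS; with |SH| = 24.9 on the left of LS, H = S + 24.9·(-0.7837, -0.6211) = (0.6808, 29.69). Then |QH| = |H − Q| = 29.70.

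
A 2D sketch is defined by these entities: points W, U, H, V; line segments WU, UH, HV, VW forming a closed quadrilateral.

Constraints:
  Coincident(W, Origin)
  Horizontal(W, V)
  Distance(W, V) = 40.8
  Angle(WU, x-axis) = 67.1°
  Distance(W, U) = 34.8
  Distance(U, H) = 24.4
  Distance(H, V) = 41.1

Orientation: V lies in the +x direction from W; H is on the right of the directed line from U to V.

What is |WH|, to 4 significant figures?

11.07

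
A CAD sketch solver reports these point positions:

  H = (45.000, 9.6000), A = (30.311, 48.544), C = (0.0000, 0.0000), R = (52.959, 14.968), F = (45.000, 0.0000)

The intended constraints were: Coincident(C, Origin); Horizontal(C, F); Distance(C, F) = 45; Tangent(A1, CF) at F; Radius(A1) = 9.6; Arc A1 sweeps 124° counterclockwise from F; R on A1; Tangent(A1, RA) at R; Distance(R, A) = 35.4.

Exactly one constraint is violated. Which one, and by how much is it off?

Distance(R, A) = 35.4 — off by 5.10.

C = (0.00, 0.00) ✓; C.y = 0.00, F.y = 0.00 ✓; |CF| = 45.00 ✓; ∠(HF, FC) = 90.00° ✓; |HF| = 9.600 ✓; bearing(H→R) − bearing(H→F) = 124.0° ✓; |HR| = 9.600 ✓; ∠(HR, RA) = 90.00° ✓; |RA| = 40.50 ✗.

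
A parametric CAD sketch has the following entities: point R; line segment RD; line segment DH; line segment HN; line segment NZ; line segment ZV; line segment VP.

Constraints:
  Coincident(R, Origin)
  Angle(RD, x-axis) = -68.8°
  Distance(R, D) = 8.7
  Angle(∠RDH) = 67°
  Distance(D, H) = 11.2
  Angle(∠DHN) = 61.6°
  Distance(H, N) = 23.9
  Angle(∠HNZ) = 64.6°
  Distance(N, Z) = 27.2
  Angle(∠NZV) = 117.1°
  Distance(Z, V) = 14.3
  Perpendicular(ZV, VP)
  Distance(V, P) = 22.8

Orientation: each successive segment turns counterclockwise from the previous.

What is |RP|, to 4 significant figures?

13.52

R is at the origin; RD runs at -68.8° with length 8.7, so D = (3.146, -8.111). ∠RDH = 67.0° gives DH at 44.20° from the x-axis; with |DH| = 11.2, H = (11.18, -0.3030). ∠DHN = 61.6° gives HN at 162.6° from the x-axis; with |HN| = 23.9, N = (-11.63, 6.844). ∠HNZ = 64.6° gives NZ at -82.00° from the x-axis; with |NZ| = 27.2, Z = (-7.845, -20.09). ∠NZV = 117.1° gives ZV at -19.10° from the x-axis; with |ZV| = 14.3, V = (5.667, -24.77). The perpendicularity gives VP at right angles to ZV, so VP runs at 70.90°; with |VP| = 22.8, P = (13.13, -3.226). Then |RP| = |P − R| = 13.52.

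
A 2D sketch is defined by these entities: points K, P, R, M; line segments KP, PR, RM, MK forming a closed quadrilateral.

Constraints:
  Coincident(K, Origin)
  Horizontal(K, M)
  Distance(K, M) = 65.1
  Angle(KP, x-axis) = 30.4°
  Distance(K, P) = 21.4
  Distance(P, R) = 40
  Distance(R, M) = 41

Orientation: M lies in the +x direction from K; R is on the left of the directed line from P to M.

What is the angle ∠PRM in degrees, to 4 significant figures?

72.46°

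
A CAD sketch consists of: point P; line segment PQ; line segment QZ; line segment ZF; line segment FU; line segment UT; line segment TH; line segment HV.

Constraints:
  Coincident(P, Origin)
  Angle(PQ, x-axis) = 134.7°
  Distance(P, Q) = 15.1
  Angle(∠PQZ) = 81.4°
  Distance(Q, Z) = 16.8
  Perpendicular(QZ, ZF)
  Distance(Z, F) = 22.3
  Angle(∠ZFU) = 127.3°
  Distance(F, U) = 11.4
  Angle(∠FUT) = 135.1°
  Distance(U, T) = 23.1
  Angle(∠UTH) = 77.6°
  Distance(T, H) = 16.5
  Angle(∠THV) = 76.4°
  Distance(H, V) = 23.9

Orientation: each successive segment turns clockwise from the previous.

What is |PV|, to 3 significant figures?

12.1

P is at the origin; PQ runs at 134.7° with length 15.1, so Q = (-10.6, 10.7). ∠PQZ = 81.4° gives QZ at 36.1° from the x-axis; with |QZ| = 16.8, Z = (2.95, 20.6). QZ ⟂ ZF, so ZF runs at -53.9°; with |ZF| = 22.3, F = (16.1, 2.61). ∠ZFU = 127.3° gives FU at -107° from the x-axis; with |FU| = 11.4, U = (12.8, -8.31). ∠FUT = 135.1° gives UT at -152° from the x-axis; with |UT| = 23.1, T = (-7.47, -19.3). ∠UTH = 77.6° gives TH at 106° from the x-axis; with |TH| = 16.5, H = (-12.0, -3.48). ∠THV = 76.4° gives HV at 2.50° from the x-axis; with |HV| = 23.9, V = (11.8, -2.44). Then |PV| = |V − P| = 12.1.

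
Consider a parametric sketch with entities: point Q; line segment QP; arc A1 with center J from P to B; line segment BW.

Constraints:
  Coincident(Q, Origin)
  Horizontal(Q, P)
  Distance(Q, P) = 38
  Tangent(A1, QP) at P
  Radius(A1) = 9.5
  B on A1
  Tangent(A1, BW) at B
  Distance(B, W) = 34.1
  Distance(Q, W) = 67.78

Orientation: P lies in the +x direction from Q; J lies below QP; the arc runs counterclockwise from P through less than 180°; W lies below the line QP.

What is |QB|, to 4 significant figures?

34.80

Checks: |JB| = 9.500 ✓; ∠(JB, BW) = 90.00° ✓; |BW| = 34.10 ✓; |QW| = 67.78 ✓.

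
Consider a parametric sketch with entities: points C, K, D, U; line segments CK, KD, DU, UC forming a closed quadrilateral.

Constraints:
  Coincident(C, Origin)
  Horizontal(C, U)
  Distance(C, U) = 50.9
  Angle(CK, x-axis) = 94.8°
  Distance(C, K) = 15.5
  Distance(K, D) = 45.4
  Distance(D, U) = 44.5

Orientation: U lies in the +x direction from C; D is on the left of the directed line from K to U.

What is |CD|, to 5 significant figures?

54.954

C is at the origin; C and U share the same y with |CU| = 50.9 and U in +x, so U = (50.9, 0). CK runs at 94.8° with |CK| = 15.5, so K = (-1.2970, 15.446). D is determined by |KD| = 45.4 and |DU| = 44.5 together: it lies at the intersection of circle(K, 45.4) and circle(U, 44.5). With |KU| = 54.434, the foot of the radical line on KU is 27.960 from K and the perpendicular offset is √(45.4² − 27.960²) = 35.768. Taking the left-of-KU solution: D = (35.663, 41.810).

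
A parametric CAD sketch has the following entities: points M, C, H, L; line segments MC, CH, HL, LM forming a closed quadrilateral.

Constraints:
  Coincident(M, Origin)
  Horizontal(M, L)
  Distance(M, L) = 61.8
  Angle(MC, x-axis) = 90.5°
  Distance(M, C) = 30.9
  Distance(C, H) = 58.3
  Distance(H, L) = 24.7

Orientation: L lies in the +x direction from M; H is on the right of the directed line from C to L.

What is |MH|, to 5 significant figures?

41.467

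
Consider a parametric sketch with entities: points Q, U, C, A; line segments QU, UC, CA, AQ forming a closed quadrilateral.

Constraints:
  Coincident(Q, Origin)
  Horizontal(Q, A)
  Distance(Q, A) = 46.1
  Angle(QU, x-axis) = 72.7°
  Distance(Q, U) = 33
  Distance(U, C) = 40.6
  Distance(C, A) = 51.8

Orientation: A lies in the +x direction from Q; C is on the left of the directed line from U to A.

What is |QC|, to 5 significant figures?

68.598

Q is at the origin; Q and A share the same y with |QA| = 46.1 and A in +x, so A = (46.1, 0). QU runs at 72.7° with |QU| = 33.0, so U = (9.8134, 31.507). C is determined by |UC| = 40.6 and |CA| = 51.8 together: it lies at the intersection of circle(U, 40.6) and circle(A, 51.8). With |UA| = 48.056, the foot of the radical line on UA is 13.261 from U and the perpendicular offset is √(40.6² − 13.261²) = 38.373. Taking the left-of-UA solution: C = (44.985, 51.788).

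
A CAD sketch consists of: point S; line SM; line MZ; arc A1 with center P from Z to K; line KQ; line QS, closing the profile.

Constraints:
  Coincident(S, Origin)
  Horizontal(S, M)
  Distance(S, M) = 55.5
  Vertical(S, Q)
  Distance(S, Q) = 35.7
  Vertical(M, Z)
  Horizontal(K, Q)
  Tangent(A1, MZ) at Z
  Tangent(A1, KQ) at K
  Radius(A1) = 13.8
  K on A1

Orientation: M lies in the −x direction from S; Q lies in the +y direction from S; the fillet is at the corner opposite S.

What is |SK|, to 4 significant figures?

54.89

S is at the origin; SM is horizontal with |SM| = 55.5 and M on the −x side, so M = (-55.50, 0.000). SQ is vertical with |SQ| = 35.7 and Q on the +y side, so Q = (0.000, 35.70). The virtual corner opposite S is at (-55.50, 35.70). Since A1 is tangent to MZ there, PZ ⟂ MZ and since A1 is tangent to KQ there, PK ⟂ KQ, with radius 13.8, so the center P sits 13.8 in from both sides at P = (-41.70, 21.90). That places the tangent points at Z = (-55.50, 21.90) on MZ and K = (-41.70, 35.70) on KQ. Then |SK| = |K − S| = 54.89.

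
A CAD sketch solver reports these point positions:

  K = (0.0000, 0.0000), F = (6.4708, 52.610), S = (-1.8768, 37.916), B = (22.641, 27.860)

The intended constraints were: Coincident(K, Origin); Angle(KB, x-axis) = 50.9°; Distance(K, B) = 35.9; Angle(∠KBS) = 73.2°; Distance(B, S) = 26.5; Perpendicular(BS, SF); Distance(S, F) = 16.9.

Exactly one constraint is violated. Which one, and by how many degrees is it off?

Perpendicular(BS, SF) — off by 7.30°.

K = (0.00, 0.00) ✓; KB at 50.90° ✓; |KB| = 35.90 ✓; ∠KBS = 73.20° ✓; |BS| = 26.50 ✓; ∠(BS, SF) = 97.30° ✗; |SF| = 16.90 ✓.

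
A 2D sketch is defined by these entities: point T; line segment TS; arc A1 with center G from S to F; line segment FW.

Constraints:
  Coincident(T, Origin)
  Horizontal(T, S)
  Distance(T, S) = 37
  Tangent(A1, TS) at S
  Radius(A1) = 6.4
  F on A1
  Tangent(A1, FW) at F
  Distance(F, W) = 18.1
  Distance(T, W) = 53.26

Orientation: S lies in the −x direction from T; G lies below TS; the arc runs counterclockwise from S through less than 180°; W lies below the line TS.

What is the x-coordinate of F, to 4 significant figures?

-43.09

T is at the origin; T and S share the same y with |TS| = 37.0 and S on the −x side, so S = (-37.00, 0.000). Since A1 is tangent to TS there, GS ⟂ TS, so G = S + (0, -6.4) = (-37.00, -6.400). Since GF ⟂ FW (tangency), |GW| = √(6.4² + 18.1²) = 19.20 regardless of where F sits on A1. So W lies on both circle(T, 53.26) and circle(G, 19.20); the below-TS intersection is W = (-48.66, -21.65). F is the foot of the tangent from W: F = (-43.09, -4.430).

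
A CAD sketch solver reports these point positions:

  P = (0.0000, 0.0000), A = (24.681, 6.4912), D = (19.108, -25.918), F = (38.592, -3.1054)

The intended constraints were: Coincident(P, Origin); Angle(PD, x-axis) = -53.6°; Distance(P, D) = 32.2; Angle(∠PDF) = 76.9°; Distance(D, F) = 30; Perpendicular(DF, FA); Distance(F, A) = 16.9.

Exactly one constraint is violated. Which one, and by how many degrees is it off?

Perpendicular(DF, FA) — off by 5.90°.

P = (0.00, 0.00) ✓; PD at -53.60° ✓; |PD| = 32.20 ✓; ∠PDF = 76.90° ✓; |DF| = 30.00 ✓; ∠(DF, FA) = 95.90° ✗; |FA| = 16.90 ✓.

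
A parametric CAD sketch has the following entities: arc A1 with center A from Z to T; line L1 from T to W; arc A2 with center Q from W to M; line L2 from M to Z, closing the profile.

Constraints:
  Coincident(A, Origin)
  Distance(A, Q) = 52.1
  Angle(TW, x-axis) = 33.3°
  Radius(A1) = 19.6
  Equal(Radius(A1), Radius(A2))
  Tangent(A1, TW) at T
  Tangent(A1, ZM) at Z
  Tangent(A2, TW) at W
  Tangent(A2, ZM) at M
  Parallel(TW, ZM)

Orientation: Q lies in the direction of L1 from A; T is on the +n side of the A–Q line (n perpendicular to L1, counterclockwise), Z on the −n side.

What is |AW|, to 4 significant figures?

55.66

The slot axis is L1's direction at 33.3°, so u = (cos 33.3°, sin 33.3°) = (0.8358, 0.5490) and n = (−sin 33.3°, cos 33.3°) = (-0.5490, 0.8358). A is at the origin and Q lies 52.1 along u from A, so Q = 52.1·u = (43.55, 28.60). Tangency of A1 to both parallel lines with radius 19.6 puts T and Z at A ± 19.6·n: T = (-10.76, 16.38), Z = (10.76, -16.38). Equal radii place W and M the same way about Q: W = Q + 19.6·n = (32.78, 44.99), M = Q − 19.6·n = (54.31, 12.22). Then |AW| = |W − A| = 55.66.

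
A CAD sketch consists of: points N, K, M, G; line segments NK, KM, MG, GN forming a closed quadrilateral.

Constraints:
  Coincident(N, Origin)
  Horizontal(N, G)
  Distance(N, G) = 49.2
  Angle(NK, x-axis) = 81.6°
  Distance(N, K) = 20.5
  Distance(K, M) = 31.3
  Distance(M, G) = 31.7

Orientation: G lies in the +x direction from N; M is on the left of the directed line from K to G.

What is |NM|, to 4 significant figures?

43.31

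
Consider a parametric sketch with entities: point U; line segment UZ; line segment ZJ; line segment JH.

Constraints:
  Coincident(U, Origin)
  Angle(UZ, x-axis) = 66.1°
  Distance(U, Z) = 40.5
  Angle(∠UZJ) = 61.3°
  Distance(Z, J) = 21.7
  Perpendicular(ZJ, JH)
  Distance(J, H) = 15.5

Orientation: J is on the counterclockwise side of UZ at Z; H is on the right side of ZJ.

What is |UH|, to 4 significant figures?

51.07

∠UZJ = 61.3°, so ZJ runs at 66.1° + (180° − 61.3°) = 184.8° from the x-axis; with |ZJ| = 21.7, J = Z + 21.7·(cos 184.8°, sin 184.8°) = (-5.216, 35.21). ZJ ⟂ JH; with |JH| = 15.5 on the right of ZJ, H = J + 15.5·(-0.08368, 0.9965) = (-6.513, 50.66). Then |UH| = |H − U| = 51.07.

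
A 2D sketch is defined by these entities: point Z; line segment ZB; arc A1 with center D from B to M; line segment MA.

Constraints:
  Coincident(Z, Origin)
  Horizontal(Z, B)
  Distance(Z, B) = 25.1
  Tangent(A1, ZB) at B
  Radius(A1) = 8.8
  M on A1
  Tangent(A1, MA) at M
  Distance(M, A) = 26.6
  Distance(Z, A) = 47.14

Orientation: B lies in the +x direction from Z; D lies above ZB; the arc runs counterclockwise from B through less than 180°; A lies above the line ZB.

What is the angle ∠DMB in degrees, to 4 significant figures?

40.84°

Checks: ∠(DB, BZ) = 90.00° ✓; |DB| = 8.800 ✓; |DM| = 8.800 ✓; ∠(DM, MA) = 90.00° ✓; |MA| = 26.60 ✓; |ZA| = 47.14 ✓.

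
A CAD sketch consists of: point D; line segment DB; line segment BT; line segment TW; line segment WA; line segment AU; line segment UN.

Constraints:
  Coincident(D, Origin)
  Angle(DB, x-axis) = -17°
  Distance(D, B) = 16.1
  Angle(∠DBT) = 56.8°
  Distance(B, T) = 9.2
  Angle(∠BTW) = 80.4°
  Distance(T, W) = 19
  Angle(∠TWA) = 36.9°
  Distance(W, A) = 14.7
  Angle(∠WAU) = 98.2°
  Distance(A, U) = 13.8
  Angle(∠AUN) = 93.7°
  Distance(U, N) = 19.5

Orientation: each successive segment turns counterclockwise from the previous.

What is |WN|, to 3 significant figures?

17.8

∠WAU = 98.2° gives AU at 70.7° from the x-axis; with |AU| = 13.8, U = (14.7, 6.05). ∠AUN = 93.7° gives UN at 157° from the x-axis; with |UN| = 19.5, N = (-3.24, 13.7). Then |WN| = |N − W| = 17.8.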